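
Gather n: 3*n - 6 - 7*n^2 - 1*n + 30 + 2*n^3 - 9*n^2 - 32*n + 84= 2*n^3 - 16*n^2 - 30*n + 108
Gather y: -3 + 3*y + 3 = 3*y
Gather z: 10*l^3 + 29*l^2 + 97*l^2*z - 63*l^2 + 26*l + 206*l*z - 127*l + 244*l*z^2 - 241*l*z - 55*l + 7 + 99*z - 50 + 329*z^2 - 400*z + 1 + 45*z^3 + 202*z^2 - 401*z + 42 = 10*l^3 - 34*l^2 - 156*l + 45*z^3 + z^2*(244*l + 531) + z*(97*l^2 - 35*l - 702)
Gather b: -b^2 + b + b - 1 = -b^2 + 2*b - 1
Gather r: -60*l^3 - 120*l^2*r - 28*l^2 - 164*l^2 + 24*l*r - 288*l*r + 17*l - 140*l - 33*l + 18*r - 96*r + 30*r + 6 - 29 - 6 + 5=-60*l^3 - 192*l^2 - 156*l + r*(-120*l^2 - 264*l - 48) - 24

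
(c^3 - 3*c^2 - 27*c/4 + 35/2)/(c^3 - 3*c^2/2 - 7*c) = (c^2 + c/2 - 5)/(c*(c + 2))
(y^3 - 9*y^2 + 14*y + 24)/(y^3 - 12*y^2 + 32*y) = (y^2 - 5*y - 6)/(y*(y - 8))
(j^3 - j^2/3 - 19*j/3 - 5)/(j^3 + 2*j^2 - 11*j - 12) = (j + 5/3)/(j + 4)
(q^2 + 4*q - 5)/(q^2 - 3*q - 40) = (q - 1)/(q - 8)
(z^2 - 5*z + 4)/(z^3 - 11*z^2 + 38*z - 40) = (z - 1)/(z^2 - 7*z + 10)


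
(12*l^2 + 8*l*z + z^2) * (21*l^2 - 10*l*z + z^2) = 252*l^4 + 48*l^3*z - 47*l^2*z^2 - 2*l*z^3 + z^4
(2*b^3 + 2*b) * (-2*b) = -4*b^4 - 4*b^2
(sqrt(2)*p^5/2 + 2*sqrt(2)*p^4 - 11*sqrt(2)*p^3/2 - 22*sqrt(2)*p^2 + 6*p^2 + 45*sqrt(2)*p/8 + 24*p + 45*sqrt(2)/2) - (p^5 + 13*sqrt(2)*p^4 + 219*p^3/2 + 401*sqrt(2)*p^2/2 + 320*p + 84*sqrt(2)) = -p^5 + sqrt(2)*p^5/2 - 11*sqrt(2)*p^4 - 219*p^3/2 - 11*sqrt(2)*p^3/2 - 445*sqrt(2)*p^2/2 + 6*p^2 - 296*p + 45*sqrt(2)*p/8 - 123*sqrt(2)/2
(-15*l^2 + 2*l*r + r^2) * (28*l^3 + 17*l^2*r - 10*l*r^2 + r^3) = -420*l^5 - 199*l^4*r + 212*l^3*r^2 - 18*l^2*r^3 - 8*l*r^4 + r^5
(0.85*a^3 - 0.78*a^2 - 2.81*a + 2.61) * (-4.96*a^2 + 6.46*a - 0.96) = -4.216*a^5 + 9.3598*a^4 + 8.0828*a^3 - 30.3494*a^2 + 19.5582*a - 2.5056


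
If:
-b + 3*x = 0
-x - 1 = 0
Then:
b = -3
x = -1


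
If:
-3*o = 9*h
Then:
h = -o/3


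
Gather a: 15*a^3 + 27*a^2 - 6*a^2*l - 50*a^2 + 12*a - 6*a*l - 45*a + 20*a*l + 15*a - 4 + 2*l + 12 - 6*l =15*a^3 + a^2*(-6*l - 23) + a*(14*l - 18) - 4*l + 8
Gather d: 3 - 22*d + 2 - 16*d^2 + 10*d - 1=-16*d^2 - 12*d + 4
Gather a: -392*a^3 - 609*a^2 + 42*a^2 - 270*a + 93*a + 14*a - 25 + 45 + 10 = -392*a^3 - 567*a^2 - 163*a + 30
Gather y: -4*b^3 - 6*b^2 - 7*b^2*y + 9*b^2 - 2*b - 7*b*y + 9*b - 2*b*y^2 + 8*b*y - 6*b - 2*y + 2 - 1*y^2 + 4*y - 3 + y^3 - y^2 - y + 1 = -4*b^3 + 3*b^2 + b + y^3 + y^2*(-2*b - 2) + y*(-7*b^2 + b + 1)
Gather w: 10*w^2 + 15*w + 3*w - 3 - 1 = 10*w^2 + 18*w - 4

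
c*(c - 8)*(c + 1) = c^3 - 7*c^2 - 8*c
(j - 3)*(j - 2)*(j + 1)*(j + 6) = j^4 + 2*j^3 - 23*j^2 + 12*j + 36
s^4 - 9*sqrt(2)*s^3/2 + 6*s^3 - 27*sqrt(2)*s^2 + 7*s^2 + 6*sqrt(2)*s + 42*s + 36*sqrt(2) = (s + 6)*(s - 3*sqrt(2))*(s - 2*sqrt(2))*(s + sqrt(2)/2)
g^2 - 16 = (g - 4)*(g + 4)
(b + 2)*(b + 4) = b^2 + 6*b + 8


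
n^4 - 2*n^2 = n^2*(n - sqrt(2))*(n + sqrt(2))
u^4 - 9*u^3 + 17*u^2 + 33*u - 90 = (u - 5)*(u - 3)^2*(u + 2)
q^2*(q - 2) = q^3 - 2*q^2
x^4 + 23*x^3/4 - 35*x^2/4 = x^2*(x - 5/4)*(x + 7)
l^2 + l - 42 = (l - 6)*(l + 7)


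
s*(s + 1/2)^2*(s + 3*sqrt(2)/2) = s^4 + s^3 + 3*sqrt(2)*s^3/2 + s^2/4 + 3*sqrt(2)*s^2/2 + 3*sqrt(2)*s/8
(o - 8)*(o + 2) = o^2 - 6*o - 16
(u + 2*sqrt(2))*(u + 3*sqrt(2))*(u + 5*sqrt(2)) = u^3 + 10*sqrt(2)*u^2 + 62*u + 60*sqrt(2)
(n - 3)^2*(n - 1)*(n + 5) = n^4 - 2*n^3 - 20*n^2 + 66*n - 45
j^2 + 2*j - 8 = (j - 2)*(j + 4)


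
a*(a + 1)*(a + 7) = a^3 + 8*a^2 + 7*a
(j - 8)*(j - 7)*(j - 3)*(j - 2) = j^4 - 20*j^3 + 137*j^2 - 370*j + 336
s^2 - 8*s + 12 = (s - 6)*(s - 2)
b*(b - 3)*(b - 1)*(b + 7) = b^4 + 3*b^3 - 25*b^2 + 21*b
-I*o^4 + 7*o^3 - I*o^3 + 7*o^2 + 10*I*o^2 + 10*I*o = o*(o + 2*I)*(o + 5*I)*(-I*o - I)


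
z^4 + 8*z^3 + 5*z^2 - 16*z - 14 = (z + 1)*(z + 7)*(z - sqrt(2))*(z + sqrt(2))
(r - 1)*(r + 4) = r^2 + 3*r - 4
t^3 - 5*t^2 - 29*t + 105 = (t - 7)*(t - 3)*(t + 5)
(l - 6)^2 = l^2 - 12*l + 36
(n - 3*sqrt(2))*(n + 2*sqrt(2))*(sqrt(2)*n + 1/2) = sqrt(2)*n^3 - 3*n^2/2 - 25*sqrt(2)*n/2 - 6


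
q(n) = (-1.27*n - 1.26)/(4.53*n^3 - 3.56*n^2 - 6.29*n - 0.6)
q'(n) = (-1.27*n - 1.26)*(-13.59*n^2 + 7.12*n + 6.29)/(4.53*n^3 - 3.56*n^2 - 6.29*n - 0.6)^2 - 1.27/(4.53*n^3 - 3.56*n^2 - 6.29*n - 0.6)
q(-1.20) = -0.04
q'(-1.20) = 0.05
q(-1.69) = -0.04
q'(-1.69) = -0.02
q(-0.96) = 0.02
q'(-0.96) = 0.84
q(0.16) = 0.87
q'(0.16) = -2.92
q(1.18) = 0.50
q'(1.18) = 0.61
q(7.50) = -0.01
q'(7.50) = 0.00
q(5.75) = -0.01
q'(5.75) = 0.01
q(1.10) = 0.46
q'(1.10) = 0.40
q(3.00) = -0.07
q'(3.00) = 0.08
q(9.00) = -0.00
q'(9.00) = 0.00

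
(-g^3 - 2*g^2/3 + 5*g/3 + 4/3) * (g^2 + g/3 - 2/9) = -g^5 - g^4 + 5*g^3/3 + 55*g^2/27 + 2*g/27 - 8/27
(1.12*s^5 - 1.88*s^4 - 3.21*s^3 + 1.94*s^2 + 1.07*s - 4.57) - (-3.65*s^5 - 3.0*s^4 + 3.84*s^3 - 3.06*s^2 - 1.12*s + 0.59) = 4.77*s^5 + 1.12*s^4 - 7.05*s^3 + 5.0*s^2 + 2.19*s - 5.16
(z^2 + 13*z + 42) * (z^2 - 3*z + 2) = z^4 + 10*z^3 + 5*z^2 - 100*z + 84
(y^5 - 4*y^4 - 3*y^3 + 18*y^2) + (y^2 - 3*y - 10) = y^5 - 4*y^4 - 3*y^3 + 19*y^2 - 3*y - 10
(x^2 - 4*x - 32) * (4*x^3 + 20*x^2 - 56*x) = 4*x^5 + 4*x^4 - 264*x^3 - 416*x^2 + 1792*x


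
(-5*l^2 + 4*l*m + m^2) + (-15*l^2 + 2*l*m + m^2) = -20*l^2 + 6*l*m + 2*m^2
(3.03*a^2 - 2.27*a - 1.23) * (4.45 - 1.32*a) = -3.9996*a^3 + 16.4799*a^2 - 8.4779*a - 5.4735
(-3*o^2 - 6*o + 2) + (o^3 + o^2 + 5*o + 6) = o^3 - 2*o^2 - o + 8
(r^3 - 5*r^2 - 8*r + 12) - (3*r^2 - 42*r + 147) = r^3 - 8*r^2 + 34*r - 135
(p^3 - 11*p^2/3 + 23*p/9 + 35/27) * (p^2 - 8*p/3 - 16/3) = p^5 - 19*p^4/3 + 7*p^3 + 379*p^2/27 - 1384*p/81 - 560/81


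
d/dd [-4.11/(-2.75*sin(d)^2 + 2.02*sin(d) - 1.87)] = (8.3022 - 22.605*sin(d))*cos(d)/(2.75*sin(d)^2 - 2.02*sin(d) + 1.87)^2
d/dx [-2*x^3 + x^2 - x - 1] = -6*x^2 + 2*x - 1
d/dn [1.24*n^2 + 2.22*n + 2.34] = 2.48*n + 2.22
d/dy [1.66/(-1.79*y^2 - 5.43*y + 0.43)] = (5.9428*y + 9.0138)/(1.79*y^2 + 5.43*y - 0.43)^2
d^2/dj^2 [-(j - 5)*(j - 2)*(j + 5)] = 4 - 6*j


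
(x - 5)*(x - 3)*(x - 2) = x^3 - 10*x^2 + 31*x - 30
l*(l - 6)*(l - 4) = l^3 - 10*l^2 + 24*l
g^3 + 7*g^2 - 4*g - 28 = (g - 2)*(g + 2)*(g + 7)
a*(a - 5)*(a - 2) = a^3 - 7*a^2 + 10*a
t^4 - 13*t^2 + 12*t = t*(t - 3)*(t - 1)*(t + 4)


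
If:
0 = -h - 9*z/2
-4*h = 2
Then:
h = -1/2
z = 1/9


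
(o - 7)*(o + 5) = o^2 - 2*o - 35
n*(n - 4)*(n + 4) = n^3 - 16*n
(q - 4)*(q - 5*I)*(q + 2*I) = q^3 - 4*q^2 - 3*I*q^2 + 10*q + 12*I*q - 40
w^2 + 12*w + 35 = (w + 5)*(w + 7)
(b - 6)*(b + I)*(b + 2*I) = b^3 - 6*b^2 + 3*I*b^2 - 2*b - 18*I*b + 12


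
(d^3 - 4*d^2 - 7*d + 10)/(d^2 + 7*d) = (d^3 - 4*d^2 - 7*d + 10)/(d*(d + 7))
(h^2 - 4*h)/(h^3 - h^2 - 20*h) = (4 - h)/(-h^2 + h + 20)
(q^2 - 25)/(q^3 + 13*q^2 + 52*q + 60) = (q - 5)/(q^2 + 8*q + 12)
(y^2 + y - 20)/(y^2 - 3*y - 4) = (y + 5)/(y + 1)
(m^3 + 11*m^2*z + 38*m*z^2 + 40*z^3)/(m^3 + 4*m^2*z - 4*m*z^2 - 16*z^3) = (-m - 5*z)/(-m + 2*z)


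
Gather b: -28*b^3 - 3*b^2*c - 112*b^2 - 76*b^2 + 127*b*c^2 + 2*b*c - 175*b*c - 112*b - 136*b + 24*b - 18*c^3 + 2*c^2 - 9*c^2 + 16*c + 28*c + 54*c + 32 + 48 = -28*b^3 + b^2*(-3*c - 188) + b*(127*c^2 - 173*c - 224) - 18*c^3 - 7*c^2 + 98*c + 80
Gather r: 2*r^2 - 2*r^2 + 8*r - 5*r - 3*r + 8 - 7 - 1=0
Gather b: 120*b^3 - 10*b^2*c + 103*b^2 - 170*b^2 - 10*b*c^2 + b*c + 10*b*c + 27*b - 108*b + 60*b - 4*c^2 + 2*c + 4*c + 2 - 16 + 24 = 120*b^3 + b^2*(-10*c - 67) + b*(-10*c^2 + 11*c - 21) - 4*c^2 + 6*c + 10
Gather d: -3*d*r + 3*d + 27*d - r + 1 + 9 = d*(30 - 3*r) - r + 10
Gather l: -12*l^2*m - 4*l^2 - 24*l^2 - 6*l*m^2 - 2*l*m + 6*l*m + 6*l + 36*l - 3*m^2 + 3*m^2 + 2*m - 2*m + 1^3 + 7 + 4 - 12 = l^2*(-12*m - 28) + l*(-6*m^2 + 4*m + 42)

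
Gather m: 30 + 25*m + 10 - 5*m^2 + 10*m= -5*m^2 + 35*m + 40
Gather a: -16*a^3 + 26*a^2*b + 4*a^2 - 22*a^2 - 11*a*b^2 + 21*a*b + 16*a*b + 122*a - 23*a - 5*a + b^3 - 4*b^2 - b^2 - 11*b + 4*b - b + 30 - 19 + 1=-16*a^3 + a^2*(26*b - 18) + a*(-11*b^2 + 37*b + 94) + b^3 - 5*b^2 - 8*b + 12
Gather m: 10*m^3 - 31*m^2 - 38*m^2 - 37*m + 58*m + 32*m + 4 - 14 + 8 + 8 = 10*m^3 - 69*m^2 + 53*m + 6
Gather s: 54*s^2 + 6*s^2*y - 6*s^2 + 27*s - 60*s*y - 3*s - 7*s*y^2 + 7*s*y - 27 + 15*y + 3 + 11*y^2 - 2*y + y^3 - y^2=s^2*(6*y + 48) + s*(-7*y^2 - 53*y + 24) + y^3 + 10*y^2 + 13*y - 24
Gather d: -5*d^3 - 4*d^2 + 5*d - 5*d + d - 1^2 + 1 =-5*d^3 - 4*d^2 + d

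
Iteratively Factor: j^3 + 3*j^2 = (j)*(j^2 + 3*j) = j^2*(j + 3)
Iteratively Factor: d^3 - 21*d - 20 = (d + 4)*(d^2 - 4*d - 5) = (d - 5)*(d + 4)*(d + 1)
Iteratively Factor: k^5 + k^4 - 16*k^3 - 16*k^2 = (k)*(k^4 + k^3 - 16*k^2 - 16*k) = k*(k + 1)*(k^3 - 16*k) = k^2*(k + 1)*(k^2 - 16) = k^2*(k + 1)*(k + 4)*(k - 4)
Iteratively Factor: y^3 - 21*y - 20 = (y + 4)*(y^2 - 4*y - 5) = (y + 1)*(y + 4)*(y - 5)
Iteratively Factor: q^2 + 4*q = (q)*(q + 4)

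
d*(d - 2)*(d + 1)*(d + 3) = d^4 + 2*d^3 - 5*d^2 - 6*d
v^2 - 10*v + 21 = (v - 7)*(v - 3)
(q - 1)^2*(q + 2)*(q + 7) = q^4 + 7*q^3 - 3*q^2 - 19*q + 14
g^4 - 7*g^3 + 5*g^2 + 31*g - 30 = (g - 5)*(g - 3)*(g - 1)*(g + 2)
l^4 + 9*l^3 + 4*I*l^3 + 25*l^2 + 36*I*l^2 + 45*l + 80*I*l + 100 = (l + 4)*(l + 5)*(l - I)*(l + 5*I)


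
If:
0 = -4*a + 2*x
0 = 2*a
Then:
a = 0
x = 0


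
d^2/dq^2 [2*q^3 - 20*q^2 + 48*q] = 12*q - 40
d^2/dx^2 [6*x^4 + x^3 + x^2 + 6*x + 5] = 72*x^2 + 6*x + 2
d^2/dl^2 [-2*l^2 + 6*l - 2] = -4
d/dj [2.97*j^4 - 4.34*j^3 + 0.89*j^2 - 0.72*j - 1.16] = 11.88*j^3 - 13.02*j^2 + 1.78*j - 0.72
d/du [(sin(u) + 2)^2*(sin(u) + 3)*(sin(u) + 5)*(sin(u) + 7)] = (5*sin(u)^4 + 76*sin(u)^3 + 405*sin(u)^2 + 898*sin(u) + 704)*cos(u)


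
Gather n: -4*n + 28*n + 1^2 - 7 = 24*n - 6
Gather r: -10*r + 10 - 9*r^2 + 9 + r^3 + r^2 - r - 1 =r^3 - 8*r^2 - 11*r + 18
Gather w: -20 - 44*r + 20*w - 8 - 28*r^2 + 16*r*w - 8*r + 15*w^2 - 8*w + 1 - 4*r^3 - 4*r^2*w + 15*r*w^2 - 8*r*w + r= -4*r^3 - 28*r^2 - 51*r + w^2*(15*r + 15) + w*(-4*r^2 + 8*r + 12) - 27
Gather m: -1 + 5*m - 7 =5*m - 8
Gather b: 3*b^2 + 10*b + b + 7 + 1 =3*b^2 + 11*b + 8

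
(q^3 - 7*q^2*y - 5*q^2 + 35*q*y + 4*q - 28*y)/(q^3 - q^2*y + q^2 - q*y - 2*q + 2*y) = (-q^2 + 7*q*y + 4*q - 28*y)/(-q^2 + q*y - 2*q + 2*y)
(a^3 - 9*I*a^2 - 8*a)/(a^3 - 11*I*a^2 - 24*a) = (a - I)/(a - 3*I)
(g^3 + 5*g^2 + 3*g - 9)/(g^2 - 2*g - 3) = (-g^3 - 5*g^2 - 3*g + 9)/(-g^2 + 2*g + 3)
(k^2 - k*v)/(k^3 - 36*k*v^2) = (k - v)/(k^2 - 36*v^2)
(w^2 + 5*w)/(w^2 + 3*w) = (w + 5)/(w + 3)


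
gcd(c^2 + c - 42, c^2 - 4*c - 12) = c - 6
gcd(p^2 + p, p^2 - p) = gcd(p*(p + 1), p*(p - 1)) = p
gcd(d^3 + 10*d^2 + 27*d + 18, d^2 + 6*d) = d + 6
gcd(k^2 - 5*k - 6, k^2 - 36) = k - 6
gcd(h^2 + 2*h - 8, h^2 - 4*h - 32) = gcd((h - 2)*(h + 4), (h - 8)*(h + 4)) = h + 4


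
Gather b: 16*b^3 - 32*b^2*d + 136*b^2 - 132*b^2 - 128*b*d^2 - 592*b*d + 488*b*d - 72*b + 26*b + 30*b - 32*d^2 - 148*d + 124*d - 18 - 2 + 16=16*b^3 + b^2*(4 - 32*d) + b*(-128*d^2 - 104*d - 16) - 32*d^2 - 24*d - 4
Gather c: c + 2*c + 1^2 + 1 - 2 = 3*c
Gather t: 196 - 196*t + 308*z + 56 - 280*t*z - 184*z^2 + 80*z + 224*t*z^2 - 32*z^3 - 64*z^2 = t*(224*z^2 - 280*z - 196) - 32*z^3 - 248*z^2 + 388*z + 252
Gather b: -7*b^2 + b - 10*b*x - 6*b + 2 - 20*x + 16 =-7*b^2 + b*(-10*x - 5) - 20*x + 18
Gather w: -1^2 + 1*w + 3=w + 2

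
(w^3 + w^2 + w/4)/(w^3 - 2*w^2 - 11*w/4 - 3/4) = w/(w - 3)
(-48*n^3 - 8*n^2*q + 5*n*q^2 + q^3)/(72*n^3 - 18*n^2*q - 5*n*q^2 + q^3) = (4*n + q)/(-6*n + q)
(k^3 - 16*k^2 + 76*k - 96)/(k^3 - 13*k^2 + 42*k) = (k^2 - 10*k + 16)/(k*(k - 7))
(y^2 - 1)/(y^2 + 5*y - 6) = (y + 1)/(y + 6)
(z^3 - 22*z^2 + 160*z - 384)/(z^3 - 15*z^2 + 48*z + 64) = (z - 6)/(z + 1)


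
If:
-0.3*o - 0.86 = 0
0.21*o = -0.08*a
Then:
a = 7.52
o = -2.87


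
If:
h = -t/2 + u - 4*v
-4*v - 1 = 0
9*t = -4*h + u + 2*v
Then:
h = 17*u/14 + 37/28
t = -3*u/7 - 9/14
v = -1/4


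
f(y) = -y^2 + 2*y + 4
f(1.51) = 4.74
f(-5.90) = -42.61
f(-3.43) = -14.62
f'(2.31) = -2.62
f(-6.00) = -44.00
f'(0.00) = 2.00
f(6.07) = -20.70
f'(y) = 2 - 2*y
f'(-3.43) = 8.86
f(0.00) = 4.00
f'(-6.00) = 14.00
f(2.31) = 3.28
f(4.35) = -6.22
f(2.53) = 2.66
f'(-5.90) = 13.80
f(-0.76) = 1.90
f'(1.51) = -1.02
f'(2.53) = -3.06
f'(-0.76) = 3.52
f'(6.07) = -10.14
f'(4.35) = -6.70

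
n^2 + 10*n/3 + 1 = (n + 1/3)*(n + 3)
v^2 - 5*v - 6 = (v - 6)*(v + 1)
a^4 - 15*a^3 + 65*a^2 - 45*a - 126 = (a - 7)*(a - 6)*(a - 3)*(a + 1)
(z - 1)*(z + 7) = z^2 + 6*z - 7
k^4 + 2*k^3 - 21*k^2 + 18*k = k*(k - 3)*(k - 1)*(k + 6)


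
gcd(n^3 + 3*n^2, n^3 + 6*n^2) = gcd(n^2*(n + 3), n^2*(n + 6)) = n^2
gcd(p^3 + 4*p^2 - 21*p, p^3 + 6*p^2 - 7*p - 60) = p - 3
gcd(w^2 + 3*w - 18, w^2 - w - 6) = w - 3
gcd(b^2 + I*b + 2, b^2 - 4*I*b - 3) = b - I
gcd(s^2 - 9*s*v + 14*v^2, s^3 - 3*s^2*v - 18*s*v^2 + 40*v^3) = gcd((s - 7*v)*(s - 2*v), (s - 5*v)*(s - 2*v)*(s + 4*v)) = s - 2*v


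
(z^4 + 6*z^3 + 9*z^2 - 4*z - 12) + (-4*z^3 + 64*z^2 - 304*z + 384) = z^4 + 2*z^3 + 73*z^2 - 308*z + 372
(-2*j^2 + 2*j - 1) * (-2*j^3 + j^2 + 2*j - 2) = 4*j^5 - 6*j^4 + 7*j^2 - 6*j + 2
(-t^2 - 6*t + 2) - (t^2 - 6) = -2*t^2 - 6*t + 8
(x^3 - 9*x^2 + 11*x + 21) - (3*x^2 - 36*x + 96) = x^3 - 12*x^2 + 47*x - 75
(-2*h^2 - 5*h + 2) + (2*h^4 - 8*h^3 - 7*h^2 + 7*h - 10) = 2*h^4 - 8*h^3 - 9*h^2 + 2*h - 8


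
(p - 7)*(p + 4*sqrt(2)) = p^2 - 7*p + 4*sqrt(2)*p - 28*sqrt(2)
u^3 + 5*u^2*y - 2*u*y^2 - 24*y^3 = (u - 2*y)*(u + 3*y)*(u + 4*y)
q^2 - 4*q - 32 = (q - 8)*(q + 4)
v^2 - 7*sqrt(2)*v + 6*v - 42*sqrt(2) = (v + 6)*(v - 7*sqrt(2))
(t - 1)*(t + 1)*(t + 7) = t^3 + 7*t^2 - t - 7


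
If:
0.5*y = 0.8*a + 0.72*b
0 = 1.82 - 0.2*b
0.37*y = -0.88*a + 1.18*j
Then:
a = 0.625*y - 8.19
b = 9.10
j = 0.779661016949153*y - 6.10779661016949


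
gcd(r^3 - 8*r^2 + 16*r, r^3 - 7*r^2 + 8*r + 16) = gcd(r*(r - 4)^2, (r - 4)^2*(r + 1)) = r^2 - 8*r + 16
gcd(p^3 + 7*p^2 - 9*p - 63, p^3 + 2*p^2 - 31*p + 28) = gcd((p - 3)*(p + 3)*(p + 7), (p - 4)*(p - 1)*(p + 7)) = p + 7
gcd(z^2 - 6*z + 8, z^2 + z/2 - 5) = z - 2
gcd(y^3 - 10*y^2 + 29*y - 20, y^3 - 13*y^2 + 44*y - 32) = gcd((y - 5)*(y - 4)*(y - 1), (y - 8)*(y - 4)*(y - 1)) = y^2 - 5*y + 4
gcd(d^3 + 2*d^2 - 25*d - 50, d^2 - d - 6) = d + 2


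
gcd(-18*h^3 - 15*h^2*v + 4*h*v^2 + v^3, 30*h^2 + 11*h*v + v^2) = 6*h + v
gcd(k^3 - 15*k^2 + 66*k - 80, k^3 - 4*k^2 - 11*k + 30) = k^2 - 7*k + 10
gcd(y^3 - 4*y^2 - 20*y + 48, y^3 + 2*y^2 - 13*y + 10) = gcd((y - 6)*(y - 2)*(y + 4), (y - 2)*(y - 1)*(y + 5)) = y - 2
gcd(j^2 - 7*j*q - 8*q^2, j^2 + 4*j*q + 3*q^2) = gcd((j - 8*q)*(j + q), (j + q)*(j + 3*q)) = j + q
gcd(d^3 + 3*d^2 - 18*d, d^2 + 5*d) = d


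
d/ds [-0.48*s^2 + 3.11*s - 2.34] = 3.11 - 0.96*s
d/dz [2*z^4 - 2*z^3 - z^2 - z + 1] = 8*z^3 - 6*z^2 - 2*z - 1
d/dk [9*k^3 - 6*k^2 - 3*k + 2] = 27*k^2 - 12*k - 3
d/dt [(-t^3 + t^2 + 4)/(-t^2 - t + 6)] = (t^2 + 6*t + 1)/(t^2 + 6*t + 9)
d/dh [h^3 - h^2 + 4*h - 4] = 3*h^2 - 2*h + 4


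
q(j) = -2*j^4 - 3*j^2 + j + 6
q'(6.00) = -1763.00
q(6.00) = -2688.00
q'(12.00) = -13895.00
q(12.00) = -41886.00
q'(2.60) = -155.21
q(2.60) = -103.08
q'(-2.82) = 197.33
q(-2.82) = -147.16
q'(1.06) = -14.89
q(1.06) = 1.16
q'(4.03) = -546.79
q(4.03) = -566.23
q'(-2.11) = 88.81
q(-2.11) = -49.11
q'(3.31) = -308.98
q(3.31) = -263.63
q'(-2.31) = 113.47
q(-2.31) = -69.27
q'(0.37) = -1.63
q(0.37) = 5.92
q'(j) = -8*j^3 - 6*j + 1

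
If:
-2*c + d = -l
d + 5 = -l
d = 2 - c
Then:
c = -5/2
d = 9/2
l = -19/2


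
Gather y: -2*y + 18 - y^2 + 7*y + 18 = -y^2 + 5*y + 36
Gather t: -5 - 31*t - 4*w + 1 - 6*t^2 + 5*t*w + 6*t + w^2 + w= -6*t^2 + t*(5*w - 25) + w^2 - 3*w - 4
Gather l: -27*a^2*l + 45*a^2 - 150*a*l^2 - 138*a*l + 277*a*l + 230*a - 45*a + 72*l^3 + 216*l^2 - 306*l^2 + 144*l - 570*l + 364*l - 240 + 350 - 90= 45*a^2 + 185*a + 72*l^3 + l^2*(-150*a - 90) + l*(-27*a^2 + 139*a - 62) + 20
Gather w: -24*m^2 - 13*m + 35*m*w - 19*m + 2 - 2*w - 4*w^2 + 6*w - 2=-24*m^2 - 32*m - 4*w^2 + w*(35*m + 4)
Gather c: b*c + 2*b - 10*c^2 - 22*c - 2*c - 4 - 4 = 2*b - 10*c^2 + c*(b - 24) - 8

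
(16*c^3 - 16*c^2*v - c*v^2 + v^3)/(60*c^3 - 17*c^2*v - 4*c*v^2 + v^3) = (4*c^2 - 5*c*v + v^2)/(15*c^2 - 8*c*v + v^2)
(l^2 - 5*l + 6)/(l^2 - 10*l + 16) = (l - 3)/(l - 8)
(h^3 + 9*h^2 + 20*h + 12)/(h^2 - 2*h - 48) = (h^2 + 3*h + 2)/(h - 8)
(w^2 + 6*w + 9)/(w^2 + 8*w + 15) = (w + 3)/(w + 5)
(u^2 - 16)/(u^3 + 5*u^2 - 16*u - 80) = 1/(u + 5)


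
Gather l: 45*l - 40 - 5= 45*l - 45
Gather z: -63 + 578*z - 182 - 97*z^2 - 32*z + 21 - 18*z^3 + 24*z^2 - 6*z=-18*z^3 - 73*z^2 + 540*z - 224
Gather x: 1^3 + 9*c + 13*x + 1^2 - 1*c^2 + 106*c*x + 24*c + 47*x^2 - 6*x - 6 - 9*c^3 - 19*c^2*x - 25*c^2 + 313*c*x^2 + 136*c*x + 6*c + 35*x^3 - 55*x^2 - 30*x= -9*c^3 - 26*c^2 + 39*c + 35*x^3 + x^2*(313*c - 8) + x*(-19*c^2 + 242*c - 23) - 4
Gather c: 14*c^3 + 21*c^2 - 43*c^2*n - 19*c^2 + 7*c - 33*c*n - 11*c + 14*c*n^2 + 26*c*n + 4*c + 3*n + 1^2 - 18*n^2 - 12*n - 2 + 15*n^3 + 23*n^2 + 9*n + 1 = 14*c^3 + c^2*(2 - 43*n) + c*(14*n^2 - 7*n) + 15*n^3 + 5*n^2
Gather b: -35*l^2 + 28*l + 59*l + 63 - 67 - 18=-35*l^2 + 87*l - 22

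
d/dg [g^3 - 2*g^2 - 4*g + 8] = 3*g^2 - 4*g - 4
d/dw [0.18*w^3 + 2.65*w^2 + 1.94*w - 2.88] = 0.54*w^2 + 5.3*w + 1.94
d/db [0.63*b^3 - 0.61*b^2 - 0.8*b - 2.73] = 1.89*b^2 - 1.22*b - 0.8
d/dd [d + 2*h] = 1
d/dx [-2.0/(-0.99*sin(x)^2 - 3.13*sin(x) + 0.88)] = -(3.96*sin(x) + 6.26)*cos(x)/(0.99*sin(x)^2 + 3.13*sin(x) - 0.88)^2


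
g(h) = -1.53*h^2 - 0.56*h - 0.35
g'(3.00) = -9.74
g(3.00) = -15.80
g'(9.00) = -28.10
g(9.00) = -129.32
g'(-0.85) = 2.04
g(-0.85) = -0.98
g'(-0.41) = 0.69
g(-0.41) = -0.38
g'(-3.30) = 9.54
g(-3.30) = -15.16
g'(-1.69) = 4.61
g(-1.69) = -3.77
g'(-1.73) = 4.73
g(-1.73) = -3.96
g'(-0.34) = 0.48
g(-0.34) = -0.34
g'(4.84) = -15.37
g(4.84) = -38.90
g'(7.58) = -23.75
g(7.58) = -92.50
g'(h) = -3.06*h - 0.56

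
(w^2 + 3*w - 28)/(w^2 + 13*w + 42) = (w - 4)/(w + 6)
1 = 1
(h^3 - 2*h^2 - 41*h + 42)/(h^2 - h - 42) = h - 1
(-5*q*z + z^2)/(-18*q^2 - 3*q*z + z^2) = z*(5*q - z)/(18*q^2 + 3*q*z - z^2)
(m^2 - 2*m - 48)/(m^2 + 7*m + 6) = (m - 8)/(m + 1)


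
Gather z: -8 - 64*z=-64*z - 8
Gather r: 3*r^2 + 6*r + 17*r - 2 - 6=3*r^2 + 23*r - 8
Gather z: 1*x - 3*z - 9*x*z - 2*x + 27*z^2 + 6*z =-x + 27*z^2 + z*(3 - 9*x)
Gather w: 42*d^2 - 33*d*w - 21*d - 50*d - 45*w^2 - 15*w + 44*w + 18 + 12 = 42*d^2 - 71*d - 45*w^2 + w*(29 - 33*d) + 30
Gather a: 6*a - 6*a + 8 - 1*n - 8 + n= 0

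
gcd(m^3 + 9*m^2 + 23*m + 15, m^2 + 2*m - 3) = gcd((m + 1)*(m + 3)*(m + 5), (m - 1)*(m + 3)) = m + 3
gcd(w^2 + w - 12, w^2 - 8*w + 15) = w - 3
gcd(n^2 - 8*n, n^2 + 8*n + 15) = 1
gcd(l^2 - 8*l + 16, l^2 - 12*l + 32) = l - 4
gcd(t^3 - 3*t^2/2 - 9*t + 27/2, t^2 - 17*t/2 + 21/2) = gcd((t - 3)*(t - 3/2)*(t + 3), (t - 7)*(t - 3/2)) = t - 3/2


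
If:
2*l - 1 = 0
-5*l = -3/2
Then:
No Solution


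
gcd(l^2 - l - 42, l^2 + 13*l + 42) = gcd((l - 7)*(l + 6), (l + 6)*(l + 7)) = l + 6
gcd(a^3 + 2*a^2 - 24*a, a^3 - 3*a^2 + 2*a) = a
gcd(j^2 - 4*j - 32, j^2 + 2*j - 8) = j + 4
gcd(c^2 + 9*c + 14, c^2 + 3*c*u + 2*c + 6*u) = c + 2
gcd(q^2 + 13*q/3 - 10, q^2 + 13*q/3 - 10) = q^2 + 13*q/3 - 10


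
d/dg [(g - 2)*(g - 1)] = 2*g - 3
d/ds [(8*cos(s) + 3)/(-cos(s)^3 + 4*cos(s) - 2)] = 4*(103*sin(s) - 16*sin(2*s) - 9*sin(3*s) - 8*sin(4*s))/(13*cos(s) - cos(3*s) - 8)^2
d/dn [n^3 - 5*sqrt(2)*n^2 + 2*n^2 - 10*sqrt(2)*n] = 3*n^2 - 10*sqrt(2)*n + 4*n - 10*sqrt(2)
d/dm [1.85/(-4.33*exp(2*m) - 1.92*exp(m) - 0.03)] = (16.021*exp(m) + 3.552)*exp(m)/(4.33*exp(2*m) + 1.92*exp(m) + 0.03)^2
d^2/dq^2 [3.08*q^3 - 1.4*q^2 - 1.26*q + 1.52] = 18.48*q - 2.8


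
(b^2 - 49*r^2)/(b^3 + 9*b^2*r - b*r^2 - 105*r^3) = (-b + 7*r)/(-b^2 - 2*b*r + 15*r^2)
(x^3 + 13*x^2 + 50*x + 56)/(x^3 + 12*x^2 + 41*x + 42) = (x + 4)/(x + 3)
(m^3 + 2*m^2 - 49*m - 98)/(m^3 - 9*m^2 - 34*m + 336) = (m^2 + 9*m + 14)/(m^2 - 2*m - 48)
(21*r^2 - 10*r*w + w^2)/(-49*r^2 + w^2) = (-3*r + w)/(7*r + w)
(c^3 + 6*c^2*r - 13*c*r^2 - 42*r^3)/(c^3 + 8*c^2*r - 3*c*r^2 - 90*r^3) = (c^2 + 9*c*r + 14*r^2)/(c^2 + 11*c*r + 30*r^2)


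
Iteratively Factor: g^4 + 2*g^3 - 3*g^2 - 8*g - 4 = (g + 1)*(g^3 + g^2 - 4*g - 4) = (g + 1)*(g + 2)*(g^2 - g - 2) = (g - 2)*(g + 1)*(g + 2)*(g + 1)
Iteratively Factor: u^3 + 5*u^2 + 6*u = (u + 3)*(u^2 + 2*u) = u*(u + 3)*(u + 2)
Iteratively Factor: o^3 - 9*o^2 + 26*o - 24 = (o - 2)*(o^2 - 7*o + 12) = (o - 4)*(o - 2)*(o - 3)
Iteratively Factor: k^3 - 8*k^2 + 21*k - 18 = (k - 2)*(k^2 - 6*k + 9) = (k - 3)*(k - 2)*(k - 3)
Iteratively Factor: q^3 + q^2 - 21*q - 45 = (q + 3)*(q^2 - 2*q - 15) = (q + 3)^2*(q - 5)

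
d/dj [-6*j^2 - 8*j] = -12*j - 8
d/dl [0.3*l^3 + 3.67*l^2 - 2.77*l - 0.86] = 0.9*l^2 + 7.34*l - 2.77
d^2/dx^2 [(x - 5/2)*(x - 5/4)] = 2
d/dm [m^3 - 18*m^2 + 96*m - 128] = 3*m^2 - 36*m + 96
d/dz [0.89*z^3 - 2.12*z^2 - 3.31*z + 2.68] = 2.67*z^2 - 4.24*z - 3.31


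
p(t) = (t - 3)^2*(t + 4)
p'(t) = (t - 3)^2 + (t + 4)*(2*t - 6) = (t - 3)*(3*t + 5)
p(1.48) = 12.66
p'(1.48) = -14.35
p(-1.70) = 50.81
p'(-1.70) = 0.47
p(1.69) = 9.76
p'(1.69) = -13.19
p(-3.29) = 28.09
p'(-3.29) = 30.63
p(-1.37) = 50.22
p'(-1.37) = -3.89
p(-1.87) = 50.52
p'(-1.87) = 2.97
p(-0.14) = 38.06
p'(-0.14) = -14.38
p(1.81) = 8.23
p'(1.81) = -12.41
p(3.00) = 0.00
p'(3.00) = 0.00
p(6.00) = 90.00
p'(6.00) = 69.00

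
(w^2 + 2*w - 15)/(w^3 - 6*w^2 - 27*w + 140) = (w - 3)/(w^2 - 11*w + 28)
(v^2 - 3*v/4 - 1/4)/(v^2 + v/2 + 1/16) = 4*(v - 1)/(4*v + 1)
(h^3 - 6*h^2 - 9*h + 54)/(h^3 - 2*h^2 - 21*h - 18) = (h - 3)/(h + 1)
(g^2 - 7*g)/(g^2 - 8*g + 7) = g/(g - 1)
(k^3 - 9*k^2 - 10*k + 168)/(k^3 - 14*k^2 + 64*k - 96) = (k^2 - 3*k - 28)/(k^2 - 8*k + 16)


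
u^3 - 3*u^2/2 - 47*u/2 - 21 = (u - 6)*(u + 1)*(u + 7/2)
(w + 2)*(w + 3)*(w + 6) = w^3 + 11*w^2 + 36*w + 36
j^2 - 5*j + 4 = (j - 4)*(j - 1)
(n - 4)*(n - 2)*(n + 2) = n^3 - 4*n^2 - 4*n + 16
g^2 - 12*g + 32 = (g - 8)*(g - 4)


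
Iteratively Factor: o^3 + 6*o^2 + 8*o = (o + 4)*(o^2 + 2*o) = (o + 2)*(o + 4)*(o)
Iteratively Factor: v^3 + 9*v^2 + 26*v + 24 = (v + 2)*(v^2 + 7*v + 12) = (v + 2)*(v + 4)*(v + 3)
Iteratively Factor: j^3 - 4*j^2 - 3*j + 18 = (j - 3)*(j^2 - j - 6) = (j - 3)*(j + 2)*(j - 3)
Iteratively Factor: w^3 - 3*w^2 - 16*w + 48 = (w - 3)*(w^2 - 16) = (w - 3)*(w + 4)*(w - 4)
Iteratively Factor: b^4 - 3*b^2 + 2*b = (b - 1)*(b^3 + b^2 - 2*b) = b*(b - 1)*(b^2 + b - 2) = b*(b - 1)^2*(b + 2)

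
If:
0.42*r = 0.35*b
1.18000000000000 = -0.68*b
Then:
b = -1.74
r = -1.45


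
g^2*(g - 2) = g^3 - 2*g^2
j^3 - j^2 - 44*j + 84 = (j - 6)*(j - 2)*(j + 7)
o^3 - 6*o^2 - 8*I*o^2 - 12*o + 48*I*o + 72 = (o - 6)*(o - 6*I)*(o - 2*I)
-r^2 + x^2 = (-r + x)*(r + x)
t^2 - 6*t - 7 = (t - 7)*(t + 1)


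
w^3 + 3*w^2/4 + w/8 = w*(w + 1/4)*(w + 1/2)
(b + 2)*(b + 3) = b^2 + 5*b + 6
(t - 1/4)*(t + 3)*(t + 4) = t^3 + 27*t^2/4 + 41*t/4 - 3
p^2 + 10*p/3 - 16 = (p - 8/3)*(p + 6)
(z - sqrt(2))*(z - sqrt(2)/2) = z^2 - 3*sqrt(2)*z/2 + 1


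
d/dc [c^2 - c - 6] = 2*c - 1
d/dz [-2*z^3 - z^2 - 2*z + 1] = -6*z^2 - 2*z - 2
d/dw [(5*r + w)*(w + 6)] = 5*r + 2*w + 6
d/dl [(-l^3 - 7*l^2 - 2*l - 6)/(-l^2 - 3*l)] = (l^4 + 6*l^3 + 19*l^2 - 12*l - 18)/(l^2*(l^2 + 6*l + 9))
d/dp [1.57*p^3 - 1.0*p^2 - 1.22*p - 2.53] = 4.71*p^2 - 2.0*p - 1.22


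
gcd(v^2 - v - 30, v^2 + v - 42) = v - 6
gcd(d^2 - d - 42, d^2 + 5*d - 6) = d + 6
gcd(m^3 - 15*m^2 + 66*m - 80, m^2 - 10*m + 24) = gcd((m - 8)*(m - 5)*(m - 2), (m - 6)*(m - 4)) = 1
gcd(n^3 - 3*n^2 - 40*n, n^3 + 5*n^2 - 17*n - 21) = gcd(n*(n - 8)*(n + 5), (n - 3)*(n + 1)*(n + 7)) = 1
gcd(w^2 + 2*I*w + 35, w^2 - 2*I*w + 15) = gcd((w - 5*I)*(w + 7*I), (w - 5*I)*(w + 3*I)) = w - 5*I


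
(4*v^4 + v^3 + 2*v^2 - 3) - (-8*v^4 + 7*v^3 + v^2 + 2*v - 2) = 12*v^4 - 6*v^3 + v^2 - 2*v - 1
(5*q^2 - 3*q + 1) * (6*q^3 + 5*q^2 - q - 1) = 30*q^5 + 7*q^4 - 14*q^3 + 3*q^2 + 2*q - 1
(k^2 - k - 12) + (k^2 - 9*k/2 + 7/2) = 2*k^2 - 11*k/2 - 17/2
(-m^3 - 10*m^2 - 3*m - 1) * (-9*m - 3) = 9*m^4 + 93*m^3 + 57*m^2 + 18*m + 3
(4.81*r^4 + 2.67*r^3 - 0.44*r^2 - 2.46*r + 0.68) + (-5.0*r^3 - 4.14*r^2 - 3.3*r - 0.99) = 4.81*r^4 - 2.33*r^3 - 4.58*r^2 - 5.76*r - 0.31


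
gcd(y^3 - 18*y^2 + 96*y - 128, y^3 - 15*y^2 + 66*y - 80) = y^2 - 10*y + 16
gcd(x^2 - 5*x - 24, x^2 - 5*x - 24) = x^2 - 5*x - 24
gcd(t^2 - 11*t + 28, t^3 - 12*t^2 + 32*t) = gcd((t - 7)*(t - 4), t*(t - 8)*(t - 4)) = t - 4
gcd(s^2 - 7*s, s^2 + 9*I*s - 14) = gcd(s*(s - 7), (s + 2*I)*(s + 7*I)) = 1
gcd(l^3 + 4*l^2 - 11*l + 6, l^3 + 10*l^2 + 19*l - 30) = l^2 + 5*l - 6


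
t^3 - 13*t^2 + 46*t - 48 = (t - 8)*(t - 3)*(t - 2)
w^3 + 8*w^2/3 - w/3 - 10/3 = (w - 1)*(w + 5/3)*(w + 2)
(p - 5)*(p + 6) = p^2 + p - 30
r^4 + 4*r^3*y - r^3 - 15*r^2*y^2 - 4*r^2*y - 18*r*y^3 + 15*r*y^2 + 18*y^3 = (r - 1)*(r - 3*y)*(r + y)*(r + 6*y)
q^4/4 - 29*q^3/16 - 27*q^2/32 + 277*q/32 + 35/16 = (q/4 + 1/2)*(q - 7)*(q - 5/2)*(q + 1/4)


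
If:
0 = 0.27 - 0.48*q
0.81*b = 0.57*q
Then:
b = 0.40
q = 0.56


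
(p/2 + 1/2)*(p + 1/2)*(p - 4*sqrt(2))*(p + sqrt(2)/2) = p^4/2 - 7*sqrt(2)*p^3/4 + 3*p^3/4 - 21*sqrt(2)*p^2/8 - 7*p^2/4 - 3*p - 7*sqrt(2)*p/8 - 1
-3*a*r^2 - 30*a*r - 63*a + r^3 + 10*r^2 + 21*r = (-3*a + r)*(r + 3)*(r + 7)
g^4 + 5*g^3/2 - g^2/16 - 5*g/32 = g*(g - 1/4)*(g + 1/4)*(g + 5/2)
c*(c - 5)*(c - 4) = c^3 - 9*c^2 + 20*c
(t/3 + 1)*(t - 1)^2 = t^3/3 + t^2/3 - 5*t/3 + 1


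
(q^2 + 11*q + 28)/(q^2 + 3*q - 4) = (q + 7)/(q - 1)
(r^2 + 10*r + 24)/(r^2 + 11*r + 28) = (r + 6)/(r + 7)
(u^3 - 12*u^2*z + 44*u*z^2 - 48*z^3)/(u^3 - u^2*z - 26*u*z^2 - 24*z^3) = (u^2 - 6*u*z + 8*z^2)/(u^2 + 5*u*z + 4*z^2)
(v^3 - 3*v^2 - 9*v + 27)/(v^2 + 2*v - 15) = (v^2 - 9)/(v + 5)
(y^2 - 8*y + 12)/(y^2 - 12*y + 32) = (y^2 - 8*y + 12)/(y^2 - 12*y + 32)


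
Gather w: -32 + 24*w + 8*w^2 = 8*w^2 + 24*w - 32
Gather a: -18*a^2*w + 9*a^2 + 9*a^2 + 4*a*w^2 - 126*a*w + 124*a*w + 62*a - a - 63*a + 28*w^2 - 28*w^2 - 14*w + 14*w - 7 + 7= a^2*(18 - 18*w) + a*(4*w^2 - 2*w - 2)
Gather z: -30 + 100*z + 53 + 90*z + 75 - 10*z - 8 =180*z + 90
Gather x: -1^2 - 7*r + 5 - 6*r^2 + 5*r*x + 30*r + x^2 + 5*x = -6*r^2 + 23*r + x^2 + x*(5*r + 5) + 4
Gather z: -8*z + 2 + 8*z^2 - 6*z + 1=8*z^2 - 14*z + 3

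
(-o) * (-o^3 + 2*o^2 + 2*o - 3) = o^4 - 2*o^3 - 2*o^2 + 3*o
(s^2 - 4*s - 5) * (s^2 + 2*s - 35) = s^4 - 2*s^3 - 48*s^2 + 130*s + 175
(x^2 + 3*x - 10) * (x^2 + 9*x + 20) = x^4 + 12*x^3 + 37*x^2 - 30*x - 200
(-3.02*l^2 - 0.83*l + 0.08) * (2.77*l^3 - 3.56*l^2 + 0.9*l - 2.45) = -8.3654*l^5 + 8.4521*l^4 + 0.4584*l^3 + 6.3672*l^2 + 2.1055*l - 0.196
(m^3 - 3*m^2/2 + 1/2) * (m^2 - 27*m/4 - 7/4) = m^5 - 33*m^4/4 + 67*m^3/8 + 25*m^2/8 - 27*m/8 - 7/8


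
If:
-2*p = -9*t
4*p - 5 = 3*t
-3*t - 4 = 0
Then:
No Solution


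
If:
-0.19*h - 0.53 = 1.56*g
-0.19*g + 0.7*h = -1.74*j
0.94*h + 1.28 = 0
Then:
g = -0.17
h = -1.36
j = 0.53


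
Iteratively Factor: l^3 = (l)*(l^2) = l^2*(l)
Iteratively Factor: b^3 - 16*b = (b - 4)*(b^2 + 4*b) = (b - 4)*(b + 4)*(b)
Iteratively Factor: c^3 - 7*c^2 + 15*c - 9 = (c - 1)*(c^2 - 6*c + 9) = (c - 3)*(c - 1)*(c - 3)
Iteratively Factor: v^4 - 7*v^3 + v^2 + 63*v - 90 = (v + 3)*(v^3 - 10*v^2 + 31*v - 30) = (v - 3)*(v + 3)*(v^2 - 7*v + 10) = (v - 5)*(v - 3)*(v + 3)*(v - 2)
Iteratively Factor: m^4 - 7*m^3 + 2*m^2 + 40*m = (m - 5)*(m^3 - 2*m^2 - 8*m) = (m - 5)*(m + 2)*(m^2 - 4*m) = (m - 5)*(m - 4)*(m + 2)*(m)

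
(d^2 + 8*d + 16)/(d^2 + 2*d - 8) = (d + 4)/(d - 2)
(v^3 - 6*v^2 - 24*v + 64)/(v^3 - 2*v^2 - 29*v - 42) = (-v^3 + 6*v^2 + 24*v - 64)/(-v^3 + 2*v^2 + 29*v + 42)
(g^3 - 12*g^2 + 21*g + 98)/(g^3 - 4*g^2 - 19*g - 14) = (g - 7)/(g + 1)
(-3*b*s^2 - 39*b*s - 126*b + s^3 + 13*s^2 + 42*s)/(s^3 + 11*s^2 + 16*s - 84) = (-3*b + s)/(s - 2)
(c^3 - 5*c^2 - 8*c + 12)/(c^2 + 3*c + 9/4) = 4*(c^3 - 5*c^2 - 8*c + 12)/(4*c^2 + 12*c + 9)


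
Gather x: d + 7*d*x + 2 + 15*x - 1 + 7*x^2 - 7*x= d + 7*x^2 + x*(7*d + 8) + 1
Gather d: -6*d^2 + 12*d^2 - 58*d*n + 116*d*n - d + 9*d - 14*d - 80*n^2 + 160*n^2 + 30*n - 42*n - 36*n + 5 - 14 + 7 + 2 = 6*d^2 + d*(58*n - 6) + 80*n^2 - 48*n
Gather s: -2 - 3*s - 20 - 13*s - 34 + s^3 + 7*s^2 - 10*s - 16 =s^3 + 7*s^2 - 26*s - 72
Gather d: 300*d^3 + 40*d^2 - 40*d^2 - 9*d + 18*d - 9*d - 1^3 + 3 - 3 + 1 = 300*d^3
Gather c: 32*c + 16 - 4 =32*c + 12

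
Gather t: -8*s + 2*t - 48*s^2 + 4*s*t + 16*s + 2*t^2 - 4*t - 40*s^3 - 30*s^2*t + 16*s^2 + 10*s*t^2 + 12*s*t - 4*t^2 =-40*s^3 - 32*s^2 + 8*s + t^2*(10*s - 2) + t*(-30*s^2 + 16*s - 2)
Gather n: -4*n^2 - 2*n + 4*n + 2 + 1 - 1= -4*n^2 + 2*n + 2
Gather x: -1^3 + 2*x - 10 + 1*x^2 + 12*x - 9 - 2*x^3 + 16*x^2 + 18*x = -2*x^3 + 17*x^2 + 32*x - 20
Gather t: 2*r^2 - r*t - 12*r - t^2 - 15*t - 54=2*r^2 - 12*r - t^2 + t*(-r - 15) - 54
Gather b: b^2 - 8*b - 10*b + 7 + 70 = b^2 - 18*b + 77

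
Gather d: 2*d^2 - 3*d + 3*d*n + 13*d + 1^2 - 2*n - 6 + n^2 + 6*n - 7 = 2*d^2 + d*(3*n + 10) + n^2 + 4*n - 12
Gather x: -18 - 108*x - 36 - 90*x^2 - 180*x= -90*x^2 - 288*x - 54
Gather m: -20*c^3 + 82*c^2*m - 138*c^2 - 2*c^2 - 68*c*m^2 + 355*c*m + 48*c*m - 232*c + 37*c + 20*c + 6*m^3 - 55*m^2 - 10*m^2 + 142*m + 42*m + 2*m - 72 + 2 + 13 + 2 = -20*c^3 - 140*c^2 - 175*c + 6*m^3 + m^2*(-68*c - 65) + m*(82*c^2 + 403*c + 186) - 55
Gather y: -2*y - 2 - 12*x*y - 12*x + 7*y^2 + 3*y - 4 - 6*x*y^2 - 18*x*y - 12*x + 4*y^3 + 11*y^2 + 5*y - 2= -24*x + 4*y^3 + y^2*(18 - 6*x) + y*(6 - 30*x) - 8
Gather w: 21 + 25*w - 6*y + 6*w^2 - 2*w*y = 6*w^2 + w*(25 - 2*y) - 6*y + 21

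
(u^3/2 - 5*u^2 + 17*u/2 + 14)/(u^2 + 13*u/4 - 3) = 2*(u^3 - 10*u^2 + 17*u + 28)/(4*u^2 + 13*u - 12)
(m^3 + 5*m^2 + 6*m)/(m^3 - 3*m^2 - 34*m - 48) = m/(m - 8)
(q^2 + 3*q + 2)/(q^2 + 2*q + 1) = (q + 2)/(q + 1)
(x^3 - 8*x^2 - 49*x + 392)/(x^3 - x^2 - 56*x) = (x - 7)/x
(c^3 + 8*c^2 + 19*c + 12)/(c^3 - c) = (c^2 + 7*c + 12)/(c*(c - 1))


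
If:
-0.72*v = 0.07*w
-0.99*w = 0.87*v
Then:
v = 0.00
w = 0.00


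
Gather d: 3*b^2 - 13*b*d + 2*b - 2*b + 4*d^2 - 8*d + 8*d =3*b^2 - 13*b*d + 4*d^2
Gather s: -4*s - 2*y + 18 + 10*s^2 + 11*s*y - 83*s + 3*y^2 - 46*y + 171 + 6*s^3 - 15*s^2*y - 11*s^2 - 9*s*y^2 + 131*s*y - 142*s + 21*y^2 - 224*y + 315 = 6*s^3 + s^2*(-15*y - 1) + s*(-9*y^2 + 142*y - 229) + 24*y^2 - 272*y + 504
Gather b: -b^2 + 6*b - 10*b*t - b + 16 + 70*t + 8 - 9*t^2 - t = -b^2 + b*(5 - 10*t) - 9*t^2 + 69*t + 24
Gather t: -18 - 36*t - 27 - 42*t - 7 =-78*t - 52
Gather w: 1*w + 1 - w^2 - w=1 - w^2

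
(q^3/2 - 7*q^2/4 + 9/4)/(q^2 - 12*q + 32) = (2*q^3 - 7*q^2 + 9)/(4*(q^2 - 12*q + 32))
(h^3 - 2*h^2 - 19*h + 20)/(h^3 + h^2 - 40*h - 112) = (h^2 - 6*h + 5)/(h^2 - 3*h - 28)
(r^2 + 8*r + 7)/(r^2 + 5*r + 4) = (r + 7)/(r + 4)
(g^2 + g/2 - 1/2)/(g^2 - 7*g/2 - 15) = (-2*g^2 - g + 1)/(-2*g^2 + 7*g + 30)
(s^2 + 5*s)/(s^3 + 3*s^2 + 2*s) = (s + 5)/(s^2 + 3*s + 2)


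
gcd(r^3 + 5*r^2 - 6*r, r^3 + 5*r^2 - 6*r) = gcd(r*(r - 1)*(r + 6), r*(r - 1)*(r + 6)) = r^3 + 5*r^2 - 6*r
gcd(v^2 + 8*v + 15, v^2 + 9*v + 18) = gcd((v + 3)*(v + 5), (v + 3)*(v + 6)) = v + 3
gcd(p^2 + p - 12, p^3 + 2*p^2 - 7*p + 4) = p + 4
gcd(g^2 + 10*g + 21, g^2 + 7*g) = g + 7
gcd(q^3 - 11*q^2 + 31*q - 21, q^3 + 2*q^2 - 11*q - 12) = q - 3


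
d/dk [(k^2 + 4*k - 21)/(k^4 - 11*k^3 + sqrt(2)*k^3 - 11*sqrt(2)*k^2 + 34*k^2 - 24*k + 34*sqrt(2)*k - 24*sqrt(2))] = (2*(k + 2)*(k^4 - 11*k^3 + sqrt(2)*k^3 - 11*sqrt(2)*k^2 + 34*k^2 - 24*k + 34*sqrt(2)*k - 24*sqrt(2)) - (k^2 + 4*k - 21)*(4*k^3 - 33*k^2 + 3*sqrt(2)*k^2 - 22*sqrt(2)*k + 68*k - 24 + 34*sqrt(2)))/(k^4 - 11*k^3 + sqrt(2)*k^3 - 11*sqrt(2)*k^2 + 34*k^2 - 24*k + 34*sqrt(2)*k - 24*sqrt(2))^2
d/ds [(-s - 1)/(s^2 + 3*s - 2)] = (-s^2 - 3*s + (s + 1)*(2*s + 3) + 2)/(s^2 + 3*s - 2)^2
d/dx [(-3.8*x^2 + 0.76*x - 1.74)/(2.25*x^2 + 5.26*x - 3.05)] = (-21.698*x^2 + 31.01*x + 6.8344)/(5.0625*x^4 + 23.67*x^3 + 13.9426*x^2 - 32.086*x + 9.3025)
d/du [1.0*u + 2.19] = 1.00000000000000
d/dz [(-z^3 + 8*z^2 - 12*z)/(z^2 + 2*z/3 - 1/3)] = 3*(-3*z^4 - 4*z^3 + 55*z^2 - 16*z + 12)/(9*z^4 + 12*z^3 - 2*z^2 - 4*z + 1)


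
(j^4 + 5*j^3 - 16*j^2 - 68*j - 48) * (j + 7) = j^5 + 12*j^4 + 19*j^3 - 180*j^2 - 524*j - 336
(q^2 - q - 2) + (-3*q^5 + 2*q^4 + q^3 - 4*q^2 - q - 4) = -3*q^5 + 2*q^4 + q^3 - 3*q^2 - 2*q - 6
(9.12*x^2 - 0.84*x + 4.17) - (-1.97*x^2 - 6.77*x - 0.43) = 11.09*x^2 + 5.93*x + 4.6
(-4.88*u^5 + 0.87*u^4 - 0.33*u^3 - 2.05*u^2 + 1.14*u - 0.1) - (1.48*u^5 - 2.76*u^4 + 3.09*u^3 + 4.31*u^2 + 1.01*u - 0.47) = -6.36*u^5 + 3.63*u^4 - 3.42*u^3 - 6.36*u^2 + 0.13*u + 0.37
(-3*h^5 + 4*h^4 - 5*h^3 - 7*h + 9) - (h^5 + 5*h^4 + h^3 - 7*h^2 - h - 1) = -4*h^5 - h^4 - 6*h^3 + 7*h^2 - 6*h + 10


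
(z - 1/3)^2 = z^2 - 2*z/3 + 1/9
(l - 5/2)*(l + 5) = l^2 + 5*l/2 - 25/2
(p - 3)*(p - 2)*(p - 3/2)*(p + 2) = p^4 - 9*p^3/2 + p^2/2 + 18*p - 18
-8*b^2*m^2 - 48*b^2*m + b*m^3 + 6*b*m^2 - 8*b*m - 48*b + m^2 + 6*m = (-8*b + m)*(m + 6)*(b*m + 1)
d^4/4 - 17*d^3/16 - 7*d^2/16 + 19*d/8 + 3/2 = (d/4 + 1/4)*(d - 4)*(d - 2)*(d + 3/4)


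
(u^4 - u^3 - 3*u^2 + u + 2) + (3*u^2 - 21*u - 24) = u^4 - u^3 - 20*u - 22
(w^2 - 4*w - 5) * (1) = w^2 - 4*w - 5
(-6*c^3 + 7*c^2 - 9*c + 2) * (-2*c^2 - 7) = 12*c^5 - 14*c^4 + 60*c^3 - 53*c^2 + 63*c - 14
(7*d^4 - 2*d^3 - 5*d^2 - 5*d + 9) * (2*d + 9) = 14*d^5 + 59*d^4 - 28*d^3 - 55*d^2 - 27*d + 81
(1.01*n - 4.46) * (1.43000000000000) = 1.4443*n - 6.3778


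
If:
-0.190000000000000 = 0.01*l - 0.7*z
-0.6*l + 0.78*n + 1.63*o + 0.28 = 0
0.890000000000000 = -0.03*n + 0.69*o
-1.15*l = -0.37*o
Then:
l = 0.38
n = -2.53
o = 1.18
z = 0.28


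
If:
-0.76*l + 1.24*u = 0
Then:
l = 1.63157894736842*u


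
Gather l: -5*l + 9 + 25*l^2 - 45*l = 25*l^2 - 50*l + 9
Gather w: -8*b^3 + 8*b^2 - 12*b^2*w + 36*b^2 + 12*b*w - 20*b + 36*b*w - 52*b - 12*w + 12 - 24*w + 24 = -8*b^3 + 44*b^2 - 72*b + w*(-12*b^2 + 48*b - 36) + 36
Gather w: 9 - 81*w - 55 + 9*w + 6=-72*w - 40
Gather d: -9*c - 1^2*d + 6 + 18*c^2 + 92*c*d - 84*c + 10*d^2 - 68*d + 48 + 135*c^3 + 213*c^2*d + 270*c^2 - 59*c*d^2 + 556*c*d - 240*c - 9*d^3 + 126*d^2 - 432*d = 135*c^3 + 288*c^2 - 333*c - 9*d^3 + d^2*(136 - 59*c) + d*(213*c^2 + 648*c - 501) + 54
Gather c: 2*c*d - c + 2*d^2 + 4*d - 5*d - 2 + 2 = c*(2*d - 1) + 2*d^2 - d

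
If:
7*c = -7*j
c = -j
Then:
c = -j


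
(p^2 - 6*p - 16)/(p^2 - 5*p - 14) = (p - 8)/(p - 7)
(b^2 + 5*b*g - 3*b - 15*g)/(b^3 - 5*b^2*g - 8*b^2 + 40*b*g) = (b^2 + 5*b*g - 3*b - 15*g)/(b*(b^2 - 5*b*g - 8*b + 40*g))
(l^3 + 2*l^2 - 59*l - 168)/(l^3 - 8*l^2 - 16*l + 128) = (l^2 + 10*l + 21)/(l^2 - 16)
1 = 1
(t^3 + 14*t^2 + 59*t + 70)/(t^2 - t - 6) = (t^2 + 12*t + 35)/(t - 3)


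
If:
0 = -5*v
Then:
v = 0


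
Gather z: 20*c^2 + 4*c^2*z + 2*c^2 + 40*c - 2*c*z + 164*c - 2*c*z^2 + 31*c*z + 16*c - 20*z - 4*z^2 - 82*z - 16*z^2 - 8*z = 22*c^2 + 220*c + z^2*(-2*c - 20) + z*(4*c^2 + 29*c - 110)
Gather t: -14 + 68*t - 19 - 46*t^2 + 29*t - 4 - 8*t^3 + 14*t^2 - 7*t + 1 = -8*t^3 - 32*t^2 + 90*t - 36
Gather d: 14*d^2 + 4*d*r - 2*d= 14*d^2 + d*(4*r - 2)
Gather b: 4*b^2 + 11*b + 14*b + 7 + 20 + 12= 4*b^2 + 25*b + 39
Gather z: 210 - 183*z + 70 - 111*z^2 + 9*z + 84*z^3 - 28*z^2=84*z^3 - 139*z^2 - 174*z + 280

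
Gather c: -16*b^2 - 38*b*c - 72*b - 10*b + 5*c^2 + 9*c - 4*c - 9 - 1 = -16*b^2 - 82*b + 5*c^2 + c*(5 - 38*b) - 10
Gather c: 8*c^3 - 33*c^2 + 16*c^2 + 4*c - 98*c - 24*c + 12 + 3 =8*c^3 - 17*c^2 - 118*c + 15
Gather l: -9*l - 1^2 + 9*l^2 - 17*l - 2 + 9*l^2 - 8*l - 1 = 18*l^2 - 34*l - 4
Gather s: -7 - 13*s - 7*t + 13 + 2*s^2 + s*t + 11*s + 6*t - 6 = 2*s^2 + s*(t - 2) - t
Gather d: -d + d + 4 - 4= 0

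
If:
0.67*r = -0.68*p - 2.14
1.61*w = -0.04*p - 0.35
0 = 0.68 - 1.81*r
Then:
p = -3.52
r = 0.38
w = -0.13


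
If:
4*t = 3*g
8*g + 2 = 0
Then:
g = -1/4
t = -3/16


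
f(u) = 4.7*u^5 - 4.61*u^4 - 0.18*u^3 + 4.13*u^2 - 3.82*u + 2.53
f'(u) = 23.5*u^4 - 18.44*u^3 - 0.54*u^2 + 8.26*u - 3.82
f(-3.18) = -1937.58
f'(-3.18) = 2960.56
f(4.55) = 7243.35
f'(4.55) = 8357.55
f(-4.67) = -12503.43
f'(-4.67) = 13001.16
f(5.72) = 23926.30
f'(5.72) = 21731.33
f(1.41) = 12.82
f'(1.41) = 47.95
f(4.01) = 3723.27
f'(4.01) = 4907.97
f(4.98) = 11624.37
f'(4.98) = 12200.38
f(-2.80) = -1042.69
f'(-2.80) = 1818.05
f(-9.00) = -307273.85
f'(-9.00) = 167504.36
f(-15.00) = -3800847.17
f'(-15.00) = 1251673.28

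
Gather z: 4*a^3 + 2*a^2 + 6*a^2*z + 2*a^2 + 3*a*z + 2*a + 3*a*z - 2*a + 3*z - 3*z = 4*a^3 + 4*a^2 + z*(6*a^2 + 6*a)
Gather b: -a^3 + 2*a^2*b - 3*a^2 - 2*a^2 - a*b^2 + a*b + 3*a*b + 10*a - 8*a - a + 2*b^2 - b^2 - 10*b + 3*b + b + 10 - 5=-a^3 - 5*a^2 + a + b^2*(1 - a) + b*(2*a^2 + 4*a - 6) + 5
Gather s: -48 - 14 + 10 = -52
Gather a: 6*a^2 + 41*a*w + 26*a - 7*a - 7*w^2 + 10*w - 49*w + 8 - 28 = 6*a^2 + a*(41*w + 19) - 7*w^2 - 39*w - 20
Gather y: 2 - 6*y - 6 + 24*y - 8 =18*y - 12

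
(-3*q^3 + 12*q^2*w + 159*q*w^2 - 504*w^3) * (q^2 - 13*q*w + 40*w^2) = -3*q^5 + 51*q^4*w - 117*q^3*w^2 - 2091*q^2*w^3 + 12912*q*w^4 - 20160*w^5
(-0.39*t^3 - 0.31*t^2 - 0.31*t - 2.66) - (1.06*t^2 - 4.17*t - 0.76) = -0.39*t^3 - 1.37*t^2 + 3.86*t - 1.9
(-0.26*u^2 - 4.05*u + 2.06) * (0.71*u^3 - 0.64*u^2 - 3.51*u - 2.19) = -0.1846*u^5 - 2.7091*u^4 + 4.9672*u^3 + 13.4665*u^2 + 1.6389*u - 4.5114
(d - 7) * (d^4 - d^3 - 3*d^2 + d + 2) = d^5 - 8*d^4 + 4*d^3 + 22*d^2 - 5*d - 14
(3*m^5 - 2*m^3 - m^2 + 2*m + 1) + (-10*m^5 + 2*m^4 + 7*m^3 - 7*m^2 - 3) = -7*m^5 + 2*m^4 + 5*m^3 - 8*m^2 + 2*m - 2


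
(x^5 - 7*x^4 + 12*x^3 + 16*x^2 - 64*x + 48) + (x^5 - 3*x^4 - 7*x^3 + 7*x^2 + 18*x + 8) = 2*x^5 - 10*x^4 + 5*x^3 + 23*x^2 - 46*x + 56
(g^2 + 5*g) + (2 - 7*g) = g^2 - 2*g + 2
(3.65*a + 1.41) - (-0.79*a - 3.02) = 4.44*a + 4.43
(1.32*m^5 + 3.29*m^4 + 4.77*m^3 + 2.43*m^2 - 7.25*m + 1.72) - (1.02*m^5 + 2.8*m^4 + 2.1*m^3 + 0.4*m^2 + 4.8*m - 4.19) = 0.3*m^5 + 0.49*m^4 + 2.67*m^3 + 2.03*m^2 - 12.05*m + 5.91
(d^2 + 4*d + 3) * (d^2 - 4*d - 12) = d^4 - 25*d^2 - 60*d - 36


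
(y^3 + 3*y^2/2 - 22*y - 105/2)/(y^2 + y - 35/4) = 2*(y^2 - 2*y - 15)/(2*y - 5)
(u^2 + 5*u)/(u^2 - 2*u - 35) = u/(u - 7)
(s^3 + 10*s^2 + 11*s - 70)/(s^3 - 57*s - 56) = (s^2 + 3*s - 10)/(s^2 - 7*s - 8)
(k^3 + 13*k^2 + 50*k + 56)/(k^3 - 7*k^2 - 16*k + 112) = (k^2 + 9*k + 14)/(k^2 - 11*k + 28)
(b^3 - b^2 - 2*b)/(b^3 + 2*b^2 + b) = (b - 2)/(b + 1)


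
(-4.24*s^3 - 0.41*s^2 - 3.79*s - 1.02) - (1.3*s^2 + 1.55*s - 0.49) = -4.24*s^3 - 1.71*s^2 - 5.34*s - 0.53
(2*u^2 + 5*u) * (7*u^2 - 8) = 14*u^4 + 35*u^3 - 16*u^2 - 40*u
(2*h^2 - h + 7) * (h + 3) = 2*h^3 + 5*h^2 + 4*h + 21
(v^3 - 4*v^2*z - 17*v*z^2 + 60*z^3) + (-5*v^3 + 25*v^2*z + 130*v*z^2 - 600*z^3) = -4*v^3 + 21*v^2*z + 113*v*z^2 - 540*z^3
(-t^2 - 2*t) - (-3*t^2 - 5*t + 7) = 2*t^2 + 3*t - 7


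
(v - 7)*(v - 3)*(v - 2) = v^3 - 12*v^2 + 41*v - 42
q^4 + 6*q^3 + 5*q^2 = q^2*(q + 1)*(q + 5)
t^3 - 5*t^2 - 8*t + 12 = (t - 6)*(t - 1)*(t + 2)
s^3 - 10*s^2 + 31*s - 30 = (s - 5)*(s - 3)*(s - 2)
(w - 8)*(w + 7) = w^2 - w - 56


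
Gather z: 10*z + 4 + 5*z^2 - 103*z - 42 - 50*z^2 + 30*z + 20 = -45*z^2 - 63*z - 18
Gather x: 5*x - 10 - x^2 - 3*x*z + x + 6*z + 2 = -x^2 + x*(6 - 3*z) + 6*z - 8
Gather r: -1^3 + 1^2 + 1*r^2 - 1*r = r^2 - r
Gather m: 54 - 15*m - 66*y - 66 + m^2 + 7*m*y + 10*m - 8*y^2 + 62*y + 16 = m^2 + m*(7*y - 5) - 8*y^2 - 4*y + 4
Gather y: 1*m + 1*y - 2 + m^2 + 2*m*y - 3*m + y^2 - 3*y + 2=m^2 - 2*m + y^2 + y*(2*m - 2)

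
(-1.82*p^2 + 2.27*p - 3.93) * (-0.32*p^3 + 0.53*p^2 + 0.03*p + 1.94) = 0.5824*p^5 - 1.691*p^4 + 2.4061*p^3 - 5.5456*p^2 + 4.2859*p - 7.6242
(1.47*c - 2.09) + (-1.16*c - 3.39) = 0.31*c - 5.48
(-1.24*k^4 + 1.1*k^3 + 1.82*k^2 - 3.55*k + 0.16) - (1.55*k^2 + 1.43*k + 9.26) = -1.24*k^4 + 1.1*k^3 + 0.27*k^2 - 4.98*k - 9.1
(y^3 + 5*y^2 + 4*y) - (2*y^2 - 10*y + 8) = y^3 + 3*y^2 + 14*y - 8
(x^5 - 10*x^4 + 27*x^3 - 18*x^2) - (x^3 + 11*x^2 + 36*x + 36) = x^5 - 10*x^4 + 26*x^3 - 29*x^2 - 36*x - 36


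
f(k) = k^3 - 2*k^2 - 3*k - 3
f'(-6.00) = 129.00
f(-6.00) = -273.00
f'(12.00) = 381.00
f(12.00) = 1401.00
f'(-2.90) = 33.83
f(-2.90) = -35.51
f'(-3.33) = 43.59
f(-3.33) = -52.11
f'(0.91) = -4.16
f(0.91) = -6.63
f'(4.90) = 49.43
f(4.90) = 51.93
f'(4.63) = 42.79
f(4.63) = 39.49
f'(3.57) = 20.95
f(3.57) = 6.30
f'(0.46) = -4.21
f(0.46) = -4.71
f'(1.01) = -3.98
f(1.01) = -7.04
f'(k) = 3*k^2 - 4*k - 3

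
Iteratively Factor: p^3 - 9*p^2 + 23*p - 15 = (p - 3)*(p^2 - 6*p + 5) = (p - 5)*(p - 3)*(p - 1)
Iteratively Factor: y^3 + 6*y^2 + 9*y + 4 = (y + 1)*(y^2 + 5*y + 4) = (y + 1)^2*(y + 4)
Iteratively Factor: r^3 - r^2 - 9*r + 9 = (r + 3)*(r^2 - 4*r + 3) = (r - 1)*(r + 3)*(r - 3)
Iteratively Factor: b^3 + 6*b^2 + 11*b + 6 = (b + 2)*(b^2 + 4*b + 3) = (b + 2)*(b + 3)*(b + 1)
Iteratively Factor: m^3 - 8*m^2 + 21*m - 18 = (m - 3)*(m^2 - 5*m + 6) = (m - 3)^2*(m - 2)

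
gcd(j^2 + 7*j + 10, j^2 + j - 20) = j + 5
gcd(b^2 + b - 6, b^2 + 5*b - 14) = b - 2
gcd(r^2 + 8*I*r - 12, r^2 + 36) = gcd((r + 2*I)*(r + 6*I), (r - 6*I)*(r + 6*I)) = r + 6*I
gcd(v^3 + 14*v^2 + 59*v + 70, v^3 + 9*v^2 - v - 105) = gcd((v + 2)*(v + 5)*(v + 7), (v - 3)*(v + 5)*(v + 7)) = v^2 + 12*v + 35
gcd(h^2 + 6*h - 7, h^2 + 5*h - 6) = h - 1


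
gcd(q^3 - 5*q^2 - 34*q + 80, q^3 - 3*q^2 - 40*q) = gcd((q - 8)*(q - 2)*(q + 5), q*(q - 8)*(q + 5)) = q^2 - 3*q - 40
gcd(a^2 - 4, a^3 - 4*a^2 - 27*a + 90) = 1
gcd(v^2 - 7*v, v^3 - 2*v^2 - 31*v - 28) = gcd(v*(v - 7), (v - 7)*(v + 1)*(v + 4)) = v - 7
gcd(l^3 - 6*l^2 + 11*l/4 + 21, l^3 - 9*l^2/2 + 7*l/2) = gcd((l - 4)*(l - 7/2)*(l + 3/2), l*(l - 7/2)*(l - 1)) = l - 7/2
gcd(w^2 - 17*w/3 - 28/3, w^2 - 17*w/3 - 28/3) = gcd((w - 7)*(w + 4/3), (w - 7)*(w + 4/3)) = w^2 - 17*w/3 - 28/3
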